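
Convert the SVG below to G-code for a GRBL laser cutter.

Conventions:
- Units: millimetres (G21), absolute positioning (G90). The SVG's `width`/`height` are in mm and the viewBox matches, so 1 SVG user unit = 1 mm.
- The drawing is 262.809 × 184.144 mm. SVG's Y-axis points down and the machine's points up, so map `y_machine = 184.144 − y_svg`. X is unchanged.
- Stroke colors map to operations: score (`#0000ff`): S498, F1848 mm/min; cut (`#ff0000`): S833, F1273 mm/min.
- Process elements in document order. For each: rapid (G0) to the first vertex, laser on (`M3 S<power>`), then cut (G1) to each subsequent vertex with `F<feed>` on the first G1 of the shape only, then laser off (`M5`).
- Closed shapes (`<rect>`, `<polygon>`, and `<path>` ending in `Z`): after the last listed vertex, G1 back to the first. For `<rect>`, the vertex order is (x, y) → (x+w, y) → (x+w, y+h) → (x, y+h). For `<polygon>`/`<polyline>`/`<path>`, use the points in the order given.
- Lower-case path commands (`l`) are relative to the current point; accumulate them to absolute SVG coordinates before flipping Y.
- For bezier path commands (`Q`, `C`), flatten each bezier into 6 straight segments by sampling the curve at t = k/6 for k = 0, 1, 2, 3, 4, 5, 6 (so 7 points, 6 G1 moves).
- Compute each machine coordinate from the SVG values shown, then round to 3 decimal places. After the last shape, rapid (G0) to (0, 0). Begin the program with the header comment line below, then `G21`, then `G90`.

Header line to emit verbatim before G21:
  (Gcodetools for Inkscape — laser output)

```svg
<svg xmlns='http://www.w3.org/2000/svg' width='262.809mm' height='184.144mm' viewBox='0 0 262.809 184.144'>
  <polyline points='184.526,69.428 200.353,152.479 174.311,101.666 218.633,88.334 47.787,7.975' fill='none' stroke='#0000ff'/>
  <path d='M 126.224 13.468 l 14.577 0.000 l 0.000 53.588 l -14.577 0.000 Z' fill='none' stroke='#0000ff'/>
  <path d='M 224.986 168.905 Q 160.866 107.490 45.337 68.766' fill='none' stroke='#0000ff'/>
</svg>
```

(Gcodetools for Inkscape — laser output)
G21
G90
G0 X184.526 Y114.716
M3 S498
G1 X200.353 Y31.665 F1848
G1 X174.311 Y82.478
G1 X218.633 Y95.810
G1 X47.787 Y176.169
M5
G0 X126.224 Y170.676
M3 S498
G1 X140.801 Y170.676 F1848
G1 X140.801 Y117.088
G1 X126.224 Y117.088
G1 X126.224 Y170.676
M5
G0 X224.986 Y15.239
M3 S498
G1 X202.185 Y35.080 F1848
G1 X176.527 Y53.661
G1 X148.014 Y70.981
G1 X116.644 Y87.041
G1 X82.419 Y101.840
G1 X45.337 Y115.378
M5
G0 X0.000 Y0.000

1 u = 1 mm; y_m = 184.144 − y.

[1] `<polyline>` open polyline, #0000ff→score S498 F1848: (184.526,114.716) → (200.353,31.665) → (174.311,82.478) → (218.633,95.810) → (47.787,176.169)

[2] `<path>` rectangle, #0000ff→score S498 F1848: (126.224,170.676) → (140.801,170.676) → (140.801,117.088) → (126.224,117.088) → (126.224,170.676) (closed)

[3] `<path>` quadratic bezier, #0000ff→score S498 F1848: (224.986,15.239) → (202.185,35.080) → (176.527,53.661) → (148.014,70.981) → (116.644,87.041) → (82.419,101.840) → (45.337,115.378)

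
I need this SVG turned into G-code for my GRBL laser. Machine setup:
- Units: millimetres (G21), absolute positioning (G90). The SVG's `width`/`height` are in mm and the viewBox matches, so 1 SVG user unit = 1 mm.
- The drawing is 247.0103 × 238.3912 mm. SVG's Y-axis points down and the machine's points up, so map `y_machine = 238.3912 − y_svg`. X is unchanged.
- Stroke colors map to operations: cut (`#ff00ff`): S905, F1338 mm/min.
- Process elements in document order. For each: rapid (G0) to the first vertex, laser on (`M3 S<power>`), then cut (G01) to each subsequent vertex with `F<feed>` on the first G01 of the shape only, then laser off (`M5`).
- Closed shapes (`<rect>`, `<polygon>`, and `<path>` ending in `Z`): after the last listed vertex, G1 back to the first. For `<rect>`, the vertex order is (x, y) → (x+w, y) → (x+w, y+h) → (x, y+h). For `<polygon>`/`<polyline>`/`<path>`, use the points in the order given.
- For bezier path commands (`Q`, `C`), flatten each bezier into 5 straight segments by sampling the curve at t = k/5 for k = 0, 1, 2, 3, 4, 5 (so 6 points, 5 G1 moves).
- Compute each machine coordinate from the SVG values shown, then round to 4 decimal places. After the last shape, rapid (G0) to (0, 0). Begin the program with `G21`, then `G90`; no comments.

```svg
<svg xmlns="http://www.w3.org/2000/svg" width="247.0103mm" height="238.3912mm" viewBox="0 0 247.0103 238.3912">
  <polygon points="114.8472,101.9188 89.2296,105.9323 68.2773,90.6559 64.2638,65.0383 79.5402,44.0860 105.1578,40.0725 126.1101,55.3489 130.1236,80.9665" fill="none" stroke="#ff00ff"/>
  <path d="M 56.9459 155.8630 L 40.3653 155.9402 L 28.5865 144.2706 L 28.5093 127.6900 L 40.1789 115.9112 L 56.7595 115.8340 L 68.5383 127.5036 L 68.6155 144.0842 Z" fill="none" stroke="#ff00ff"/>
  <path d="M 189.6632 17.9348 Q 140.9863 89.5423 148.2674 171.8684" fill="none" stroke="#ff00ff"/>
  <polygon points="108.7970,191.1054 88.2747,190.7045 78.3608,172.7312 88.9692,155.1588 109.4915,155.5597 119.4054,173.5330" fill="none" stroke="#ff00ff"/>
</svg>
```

G21
G90
G0 X114.8472 Y136.4724
M3 S905
G01 X89.2296 Y132.4589 F1338
G01 X68.2773 Y147.7353
G01 X64.2638 Y173.3529
G01 X79.5402 Y194.3052
G01 X105.1578 Y198.3187
G01 X126.1101 Y183.0423
G01 X130.1236 Y157.4247
G01 X114.8472 Y136.4724
M5
G0 X56.9459 Y82.5282
M3 S905
G01 X40.3653 Y82.4510 F1338
G01 X28.5865 Y94.1206
G01 X28.5093 Y110.7012
G01 X40.1789 Y122.4800
G01 X56.7595 Y122.5572
G01 X68.5383 Y110.8876
G01 X68.6155 Y94.3070
G01 X56.9459 Y82.5282
M5
G0 X189.6632 Y220.4564
M3 S905
G01 X172.4308 Y191.3847 F1338
G01 X159.6750 Y161.4554
G01 X151.3958 Y130.6687
G01 X147.5933 Y99.0245
G01 X148.2674 Y66.5228
M5
G0 X108.7970 Y47.2858
M3 S905
G01 X88.2747 Y47.6867 F1338
G01 X78.3608 Y65.6600
G01 X88.9692 Y83.2324
G01 X109.4915 Y82.8315
G01 X119.4054 Y64.8582
G01 X108.7970 Y47.2858
M5
G0 X0.0000 Y0.0000

Since the viewBox matches the mm dimensions, user units are millimetres directly. The only transform is the Y-flip y_m = 238.3912 − y_svg.

Shape 1 is a regular polygon drawn with `<polygon>`. Its stroke #ff00ff means cut at S905, F1338. After flipping Y the toolpath is (114.8472,136.4724) → (89.2296,132.4589) → (68.2773,147.7353) → (64.2638,173.3529) → (79.5402,194.3052) → (105.1578,198.3187) → (126.1101,183.0423) → (130.1236,157.4247) → (114.8472,136.4724), returning to the start.

Shape 2 is a regular polygon drawn with `<path>`. Its stroke #ff00ff means cut at S905, F1338. After flipping Y the toolpath is (56.9459,82.5282) → (40.3653,82.4510) → (28.5865,94.1206) → (28.5093,110.7012) → (40.1789,122.4800) → (56.7595,122.5572) → (68.5383,110.8876) → (68.6155,94.3070) → (56.9459,82.5282), returning to the start.

Shape 3 is a quadratic bezier drawn with `<path>`. Its stroke #ff00ff means cut at S905, F1338. After flipping Y the toolpath is (189.6632,220.4564) → (172.4308,191.3847) → (159.6750,161.4554) → (151.3958,130.6687) → (147.5933,99.0245) → (148.2674,66.5228).

Shape 4 is a regular polygon drawn with `<polygon>`. Its stroke #ff00ff means cut at S905, F1338. After flipping Y the toolpath is (108.7970,47.2858) → (88.2747,47.6867) → (78.3608,65.6600) → (88.9692,83.2324) → (109.4915,82.8315) → (119.4054,64.8582) → (108.7970,47.2858), returning to the start.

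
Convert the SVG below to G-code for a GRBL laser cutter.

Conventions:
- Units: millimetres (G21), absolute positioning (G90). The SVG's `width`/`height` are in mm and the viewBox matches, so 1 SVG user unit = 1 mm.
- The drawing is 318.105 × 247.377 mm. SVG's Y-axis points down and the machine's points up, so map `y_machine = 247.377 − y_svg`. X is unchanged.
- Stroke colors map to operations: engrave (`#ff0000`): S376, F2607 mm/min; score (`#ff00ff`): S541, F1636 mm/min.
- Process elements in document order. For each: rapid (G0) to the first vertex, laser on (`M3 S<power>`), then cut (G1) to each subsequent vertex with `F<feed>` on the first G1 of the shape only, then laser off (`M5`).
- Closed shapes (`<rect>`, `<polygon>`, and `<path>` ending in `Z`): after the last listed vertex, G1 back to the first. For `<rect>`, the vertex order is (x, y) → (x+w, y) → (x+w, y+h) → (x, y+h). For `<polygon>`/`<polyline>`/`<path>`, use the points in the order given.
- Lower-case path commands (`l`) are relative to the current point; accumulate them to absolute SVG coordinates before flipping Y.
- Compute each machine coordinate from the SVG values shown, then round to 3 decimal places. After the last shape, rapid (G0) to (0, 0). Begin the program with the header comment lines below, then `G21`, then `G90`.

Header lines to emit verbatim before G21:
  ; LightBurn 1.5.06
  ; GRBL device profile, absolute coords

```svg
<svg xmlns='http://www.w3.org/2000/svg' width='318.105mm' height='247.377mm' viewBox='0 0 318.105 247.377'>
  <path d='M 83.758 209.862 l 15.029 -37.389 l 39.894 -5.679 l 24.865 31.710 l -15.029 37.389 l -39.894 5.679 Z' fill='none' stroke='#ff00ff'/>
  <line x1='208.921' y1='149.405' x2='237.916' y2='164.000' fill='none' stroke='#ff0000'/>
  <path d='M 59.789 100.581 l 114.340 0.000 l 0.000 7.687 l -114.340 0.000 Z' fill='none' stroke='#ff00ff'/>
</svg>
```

; LightBurn 1.5.06
; GRBL device profile, absolute coords
G21
G90
G0 X83.758 Y37.515
M3 S541
G1 X98.787 Y74.904 F1636
G1 X138.681 Y80.583
G1 X163.546 Y48.873
G1 X148.517 Y11.484
G1 X108.623 Y5.805
G1 X83.758 Y37.515
M5
G0 X208.921 Y97.972
M3 S376
G1 X237.916 Y83.377 F2607
M5
G0 X59.789 Y146.796
M3 S541
G1 X174.129 Y146.796 F1636
G1 X174.129 Y139.109
G1 X59.789 Y139.109
G1 X59.789 Y146.796
M5
G0 X0.000 Y0.000

viewBox `0 0 318.105 247.377` with mm width/height → 1 unit = 1 mm. Flip: y_m = 247.377 − y_svg.

**Shape 1** — `<path>` regular polygon, stroke `#ff00ff` → score (S541, F1636). Machine vertices: (83.758,37.515) → (98.787,74.904) → (138.681,80.583) → (163.546,48.873) → (148.517,11.484) → (108.623,5.805) → (83.758,37.515). Closed: final G1 returns to the first vertex.

**Shape 2** — `<line>` line segment, stroke `#ff0000` → engrave (S376, F2607). Machine vertices: (208.921,97.972) → (237.916,83.377). Open path.

**Shape 3** — `<path>` rectangle, stroke `#ff00ff` → score (S541, F1636). Machine vertices: (59.789,146.796) → (174.129,146.796) → (174.129,139.109) → (59.789,139.109) → (59.789,146.796). Closed: final G1 returns to the first vertex.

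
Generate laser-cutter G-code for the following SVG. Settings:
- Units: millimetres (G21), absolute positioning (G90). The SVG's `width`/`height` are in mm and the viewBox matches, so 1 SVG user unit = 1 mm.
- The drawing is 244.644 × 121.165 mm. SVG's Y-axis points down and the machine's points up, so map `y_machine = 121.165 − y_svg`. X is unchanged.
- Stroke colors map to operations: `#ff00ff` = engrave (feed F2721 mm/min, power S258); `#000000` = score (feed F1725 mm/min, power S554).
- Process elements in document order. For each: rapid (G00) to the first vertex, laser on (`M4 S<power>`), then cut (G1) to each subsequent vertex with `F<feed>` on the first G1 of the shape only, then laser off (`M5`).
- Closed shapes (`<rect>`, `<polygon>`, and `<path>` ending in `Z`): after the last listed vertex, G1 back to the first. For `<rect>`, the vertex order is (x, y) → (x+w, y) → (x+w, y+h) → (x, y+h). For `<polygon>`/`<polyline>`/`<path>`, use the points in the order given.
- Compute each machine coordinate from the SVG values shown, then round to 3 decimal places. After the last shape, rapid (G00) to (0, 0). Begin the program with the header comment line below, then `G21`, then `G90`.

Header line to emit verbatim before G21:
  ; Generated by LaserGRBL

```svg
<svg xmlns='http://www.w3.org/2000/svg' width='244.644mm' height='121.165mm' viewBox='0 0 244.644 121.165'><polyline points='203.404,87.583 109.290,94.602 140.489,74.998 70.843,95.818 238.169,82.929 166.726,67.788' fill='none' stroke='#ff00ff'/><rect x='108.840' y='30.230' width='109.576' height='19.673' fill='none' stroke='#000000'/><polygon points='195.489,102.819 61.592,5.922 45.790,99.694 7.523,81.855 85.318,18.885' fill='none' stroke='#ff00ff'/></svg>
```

; Generated by LaserGRBL
G21
G90
G00 X203.404 Y33.582
M4 S258
G1 X109.290 Y26.563 F2721
G1 X140.489 Y46.167
G1 X70.843 Y25.347
G1 X238.169 Y38.236
G1 X166.726 Y53.377
M5
G00 X108.840 Y90.935
M4 S554
G1 X218.416 Y90.935 F1725
G1 X218.416 Y71.262
G1 X108.840 Y71.262
G1 X108.840 Y90.935
M5
G00 X195.489 Y18.346
M4 S258
G1 X61.592 Y115.243 F2721
G1 X45.790 Y21.471
G1 X7.523 Y39.310
G1 X85.318 Y102.280
G1 X195.489 Y18.346
M5
G00 X0.000 Y0.000

1 u = 1 mm; y_m = 121.165 − y.

[1] `<polyline>` open polyline, #ff00ff→engrave S258 F2721: (203.404,33.582) → (109.290,26.563) → (140.489,46.167) → (70.843,25.347) → (238.169,38.236) → (166.726,53.377)

[2] `<rect>` rectangle, #000000→score S554 F1725: (108.840,90.935) → (218.416,90.935) → (218.416,71.262) → (108.840,71.262) → (108.840,90.935) (closed)

[3] `<polygon>` closed polygon, #ff00ff→engrave S258 F2721: (195.489,18.346) → (61.592,115.243) → (45.790,21.471) → (7.523,39.310) → (85.318,102.280) → (195.489,18.346) (closed)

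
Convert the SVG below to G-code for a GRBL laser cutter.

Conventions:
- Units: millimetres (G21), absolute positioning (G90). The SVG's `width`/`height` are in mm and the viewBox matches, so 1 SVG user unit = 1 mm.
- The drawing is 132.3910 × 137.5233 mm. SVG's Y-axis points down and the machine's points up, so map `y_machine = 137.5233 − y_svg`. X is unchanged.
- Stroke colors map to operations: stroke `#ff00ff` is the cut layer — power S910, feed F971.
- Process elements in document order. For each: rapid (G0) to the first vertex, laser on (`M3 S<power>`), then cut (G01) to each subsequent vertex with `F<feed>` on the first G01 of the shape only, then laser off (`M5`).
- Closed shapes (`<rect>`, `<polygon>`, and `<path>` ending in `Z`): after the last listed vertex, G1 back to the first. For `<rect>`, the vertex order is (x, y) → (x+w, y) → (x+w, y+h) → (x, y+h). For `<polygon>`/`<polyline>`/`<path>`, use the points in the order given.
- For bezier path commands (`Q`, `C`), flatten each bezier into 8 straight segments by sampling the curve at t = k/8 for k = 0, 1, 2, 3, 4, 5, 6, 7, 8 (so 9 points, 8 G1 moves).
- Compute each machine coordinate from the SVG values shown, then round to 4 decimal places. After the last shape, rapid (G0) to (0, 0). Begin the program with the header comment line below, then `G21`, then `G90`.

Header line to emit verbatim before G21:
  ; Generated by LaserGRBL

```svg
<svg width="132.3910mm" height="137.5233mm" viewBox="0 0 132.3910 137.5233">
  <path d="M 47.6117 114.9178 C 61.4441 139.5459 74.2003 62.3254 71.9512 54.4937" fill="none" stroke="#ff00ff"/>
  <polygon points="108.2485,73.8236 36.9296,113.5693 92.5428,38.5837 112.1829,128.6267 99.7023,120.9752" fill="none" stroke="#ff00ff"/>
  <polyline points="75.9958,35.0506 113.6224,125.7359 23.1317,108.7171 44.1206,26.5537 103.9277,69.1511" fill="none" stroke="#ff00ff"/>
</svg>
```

; Generated by LaserGRBL
G21
G90
G0 X47.6117 Y22.6055
M3 S910
G01 X52.7212 Y17.8097 F971
G01 X57.5666 Y20.5555
G01 X61.9846 Y28.8362
G01 X65.8120 Y40.6451
G01 X68.8856 Y53.9756
G01 X71.0422 Y66.8210
G01 X72.1184 Y77.1746
G01 X71.9512 Y83.0296
M5
G0 X108.2485 Y63.6997
M3 S910
G01 X36.9296 Y23.9540 F971
G01 X92.5428 Y98.9396
G01 X112.1829 Y8.8966
G01 X99.7023 Y16.5481
G01 X108.2485 Y63.6997
M5
G0 X75.9958 Y102.4727
M3 S910
G01 X113.6224 Y11.7874 F971
G01 X23.1317 Y28.8062
G01 X44.1206 Y110.9696
G01 X103.9277 Y68.3722
M5
G0 X0.0000 Y0.0000

Since the viewBox matches the mm dimensions, user units are millimetres directly. The only transform is the Y-flip y_m = 137.5233 − y_svg.

Shape 1 is a cubic bezier drawn with `<path>`. Its stroke #ff00ff means cut at S910, F971. After flipping Y the toolpath is (47.6117,22.6055) → (52.7212,17.8097) → (57.5666,20.5555) → (61.9846,28.8362) → (65.8120,40.6451) → (68.8856,53.9756) → (71.0422,66.8210) → (72.1184,77.1746) → (71.9512,83.0296).

Shape 2 is a closed polygon drawn with `<polygon>`. Its stroke #ff00ff means cut at S910, F971. After flipping Y the toolpath is (108.2485,63.6997) → (36.9296,23.9540) → (92.5428,98.9396) → (112.1829,8.8966) → (99.7023,16.5481) → (108.2485,63.6997), returning to the start.

Shape 3 is a open polyline drawn with `<polyline>`. Its stroke #ff00ff means cut at S910, F971. After flipping Y the toolpath is (75.9958,102.4727) → (113.6224,11.7874) → (23.1317,28.8062) → (44.1206,110.9696) → (103.9277,68.3722).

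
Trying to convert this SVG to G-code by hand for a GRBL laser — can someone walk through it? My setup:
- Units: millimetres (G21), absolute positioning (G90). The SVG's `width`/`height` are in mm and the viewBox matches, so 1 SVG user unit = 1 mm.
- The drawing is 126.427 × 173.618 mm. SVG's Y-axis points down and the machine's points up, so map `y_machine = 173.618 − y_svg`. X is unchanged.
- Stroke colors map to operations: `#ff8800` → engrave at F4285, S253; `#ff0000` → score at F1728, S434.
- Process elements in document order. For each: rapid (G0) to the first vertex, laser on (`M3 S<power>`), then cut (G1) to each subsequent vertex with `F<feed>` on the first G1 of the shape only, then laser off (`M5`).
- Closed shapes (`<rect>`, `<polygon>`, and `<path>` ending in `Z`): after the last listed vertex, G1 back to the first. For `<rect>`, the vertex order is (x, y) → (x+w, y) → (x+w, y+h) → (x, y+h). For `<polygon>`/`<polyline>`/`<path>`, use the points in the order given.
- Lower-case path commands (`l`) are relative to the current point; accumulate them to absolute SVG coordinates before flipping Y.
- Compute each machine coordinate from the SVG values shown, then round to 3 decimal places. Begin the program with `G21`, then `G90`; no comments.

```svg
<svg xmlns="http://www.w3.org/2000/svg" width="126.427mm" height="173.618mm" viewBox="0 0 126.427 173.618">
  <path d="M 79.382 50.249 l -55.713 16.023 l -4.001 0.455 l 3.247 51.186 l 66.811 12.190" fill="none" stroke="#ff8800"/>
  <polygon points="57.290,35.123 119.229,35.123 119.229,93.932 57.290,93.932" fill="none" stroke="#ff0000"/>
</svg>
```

viewBox `0 0 126.427 173.618` with mm width/height → 1 unit = 1 mm. Flip: y_m = 173.618 − y_svg.

**Shape 1** — `<path>` open polyline, stroke `#ff8800` → engrave (S253, F4285). Machine vertices: (79.382,123.369) → (23.669,107.346) → (19.668,106.891) → (22.915,55.705) → (89.726,43.515). Open path.

**Shape 2** — `<polygon>` rectangle, stroke `#ff0000` → score (S434, F1728). Machine vertices: (57.290,138.495) → (119.229,138.495) → (119.229,79.686) → (57.290,79.686) → (57.290,138.495). Closed: final G1 returns to the first vertex.

G21
G90
G0 X79.382 Y123.369
M3 S253
G1 X23.669 Y107.346 F4285
G1 X19.668 Y106.891
G1 X22.915 Y55.705
G1 X89.726 Y43.515
M5
G0 X57.290 Y138.495
M3 S434
G1 X119.229 Y138.495 F1728
G1 X119.229 Y79.686
G1 X57.290 Y79.686
G1 X57.290 Y138.495
M5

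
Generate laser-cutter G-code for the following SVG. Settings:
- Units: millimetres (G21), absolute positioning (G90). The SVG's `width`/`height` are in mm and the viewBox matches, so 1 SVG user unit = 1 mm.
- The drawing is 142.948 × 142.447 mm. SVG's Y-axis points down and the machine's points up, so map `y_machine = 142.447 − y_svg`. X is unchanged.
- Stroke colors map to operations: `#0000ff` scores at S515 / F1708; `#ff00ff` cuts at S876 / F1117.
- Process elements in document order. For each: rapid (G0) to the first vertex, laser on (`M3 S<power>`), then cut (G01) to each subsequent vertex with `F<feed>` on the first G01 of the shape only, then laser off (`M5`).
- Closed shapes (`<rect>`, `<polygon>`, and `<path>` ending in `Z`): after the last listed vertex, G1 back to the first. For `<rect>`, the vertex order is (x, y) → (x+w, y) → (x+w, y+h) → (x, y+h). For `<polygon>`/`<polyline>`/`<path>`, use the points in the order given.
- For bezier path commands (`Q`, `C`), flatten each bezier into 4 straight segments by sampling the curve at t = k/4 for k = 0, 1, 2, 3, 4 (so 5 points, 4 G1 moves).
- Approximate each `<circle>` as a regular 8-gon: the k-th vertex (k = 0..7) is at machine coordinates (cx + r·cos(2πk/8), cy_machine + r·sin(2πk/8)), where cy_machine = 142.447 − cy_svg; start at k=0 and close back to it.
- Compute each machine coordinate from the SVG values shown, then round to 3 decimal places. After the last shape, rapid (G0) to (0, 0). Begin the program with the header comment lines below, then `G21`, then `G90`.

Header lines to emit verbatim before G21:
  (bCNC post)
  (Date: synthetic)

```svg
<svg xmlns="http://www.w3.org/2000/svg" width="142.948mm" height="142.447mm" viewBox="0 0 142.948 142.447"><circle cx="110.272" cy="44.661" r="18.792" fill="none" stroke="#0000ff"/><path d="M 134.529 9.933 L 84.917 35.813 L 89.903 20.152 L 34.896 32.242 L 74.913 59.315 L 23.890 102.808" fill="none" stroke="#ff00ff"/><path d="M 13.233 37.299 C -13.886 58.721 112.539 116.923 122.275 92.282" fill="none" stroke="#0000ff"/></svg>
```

viewBox `0 0 142.948 142.447` with mm width/height → 1 unit = 1 mm. Flip: y_m = 142.447 − y_svg.

**Shape 1** — `<circle>` circle, stroke `#0000ff` → score (S515, F1708). Machine vertices: (129.064,97.786) → (123.560,111.074) → (110.272,116.578) → (96.984,111.074) → (91.480,97.786) → (96.984,84.498) → (110.272,78.994) → (123.560,84.498) → (129.064,97.786). Closed: final G1 returns to the first vertex.

**Shape 2** — `<path>` open polyline, stroke `#ff00ff` → cut (S876, F1117). Machine vertices: (134.529,132.514) → (84.917,106.634) → (89.903,122.295) → (34.896,110.205) → (74.913,83.132) → (23.890,39.639). Open path.

**Shape 3** — `<path>` cubic bezier, stroke `#0000ff` → score (S515, F1708). Control points (SVG): P0=(13.233,37.299), P1=(-13.886,58.721), P2=(112.539,116.923), P3=(122.275,92.282); sampled at t=k/4. Machine vertices: (13.233,105.148) → (17.461,84.054) → (53.933,60.383) → (97.316,45.348) → (122.275,50.165). Open path.

(bCNC post)
(Date: synthetic)
G21
G90
G0 X129.064 Y97.786
M3 S515
G01 X123.560 Y111.074 F1708
G01 X110.272 Y116.578
G01 X96.984 Y111.074
G01 X91.480 Y97.786
G01 X96.984 Y84.498
G01 X110.272 Y78.994
G01 X123.560 Y84.498
G01 X129.064 Y97.786
M5
G0 X134.529 Y132.514
M3 S876
G01 X84.917 Y106.634 F1117
G01 X89.903 Y122.295
G01 X34.896 Y110.205
G01 X74.913 Y83.132
G01 X23.890 Y39.639
M5
G0 X13.233 Y105.148
M3 S515
G01 X17.461 Y84.054 F1708
G01 X53.933 Y60.383
G01 X97.316 Y45.348
G01 X122.275 Y50.165
M5
G0 X0.000 Y0.000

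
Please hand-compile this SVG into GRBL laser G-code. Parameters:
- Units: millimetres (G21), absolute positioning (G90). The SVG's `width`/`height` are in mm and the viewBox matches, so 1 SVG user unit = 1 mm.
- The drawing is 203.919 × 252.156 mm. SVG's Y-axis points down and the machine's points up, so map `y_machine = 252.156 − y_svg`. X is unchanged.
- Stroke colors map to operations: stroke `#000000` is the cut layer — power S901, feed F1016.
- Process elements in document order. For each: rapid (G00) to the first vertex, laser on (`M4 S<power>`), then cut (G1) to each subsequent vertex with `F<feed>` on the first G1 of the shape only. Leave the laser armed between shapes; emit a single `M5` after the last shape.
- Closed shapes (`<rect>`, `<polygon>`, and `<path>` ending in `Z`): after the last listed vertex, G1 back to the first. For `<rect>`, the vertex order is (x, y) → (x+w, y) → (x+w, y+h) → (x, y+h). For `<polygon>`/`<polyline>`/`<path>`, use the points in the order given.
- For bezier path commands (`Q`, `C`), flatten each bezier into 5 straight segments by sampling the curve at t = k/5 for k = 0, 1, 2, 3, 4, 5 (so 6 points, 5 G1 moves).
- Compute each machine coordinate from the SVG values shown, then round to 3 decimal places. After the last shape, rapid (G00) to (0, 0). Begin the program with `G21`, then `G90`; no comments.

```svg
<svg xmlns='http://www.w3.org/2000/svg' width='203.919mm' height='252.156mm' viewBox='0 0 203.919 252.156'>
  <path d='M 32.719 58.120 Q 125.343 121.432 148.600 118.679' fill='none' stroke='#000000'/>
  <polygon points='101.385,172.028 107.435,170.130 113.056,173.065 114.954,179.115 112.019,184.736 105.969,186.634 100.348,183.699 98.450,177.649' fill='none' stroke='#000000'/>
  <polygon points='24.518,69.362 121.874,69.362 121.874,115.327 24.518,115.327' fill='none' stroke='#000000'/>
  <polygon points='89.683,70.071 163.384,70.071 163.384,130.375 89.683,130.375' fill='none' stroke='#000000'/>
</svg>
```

G21
G90
G00 X32.719 Y194.036
M4 S901
G1 X66.994 Y171.354 F1016
G1 X95.719 Y153.957
G1 X118.896 Y141.845
G1 X136.523 Y135.018
G1 X148.600 Y133.477
G00 X101.385 Y80.128
M4 S901
G1 X107.435 Y82.026 F1016
G1 X113.056 Y79.091
G1 X114.954 Y73.041
G1 X112.019 Y67.420
G1 X105.969 Y65.522
G1 X100.348 Y68.457
G1 X98.450 Y74.507
G1 X101.385 Y80.128
G00 X24.518 Y182.794
M4 S901
G1 X121.874 Y182.794 F1016
G1 X121.874 Y136.829
G1 X24.518 Y136.829
G1 X24.518 Y182.794
G00 X89.683 Y182.085
M4 S901
G1 X163.384 Y182.085 F1016
G1 X163.384 Y121.781
G1 X89.683 Y121.781
G1 X89.683 Y182.085
M5
G00 X0.000 Y0.000

1 u = 1 mm; y_m = 252.156 − y.

[1] `<path>` quadratic bezier, #000000→cut S901 F1016: (32.719,194.036) → (66.994,171.354) → (95.719,153.957) → (118.896,141.845) → (136.523,135.018) → (148.600,133.477)

[2] `<polygon>` regular polygon, #000000→cut S901 F1016: (101.385,80.128) → (107.435,82.026) → (113.056,79.091) → (114.954,73.041) → (112.019,67.420) → (105.969,65.522) → (100.348,68.457) → (98.450,74.507) → (101.385,80.128) (closed)

[3] `<polygon>` rectangle, #000000→cut S901 F1016: (24.518,182.794) → (121.874,182.794) → (121.874,136.829) → (24.518,136.829) → (24.518,182.794) (closed)

[4] `<polygon>` rectangle, #000000→cut S901 F1016: (89.683,182.085) → (163.384,182.085) → (163.384,121.781) → (89.683,121.781) → (89.683,182.085) (closed)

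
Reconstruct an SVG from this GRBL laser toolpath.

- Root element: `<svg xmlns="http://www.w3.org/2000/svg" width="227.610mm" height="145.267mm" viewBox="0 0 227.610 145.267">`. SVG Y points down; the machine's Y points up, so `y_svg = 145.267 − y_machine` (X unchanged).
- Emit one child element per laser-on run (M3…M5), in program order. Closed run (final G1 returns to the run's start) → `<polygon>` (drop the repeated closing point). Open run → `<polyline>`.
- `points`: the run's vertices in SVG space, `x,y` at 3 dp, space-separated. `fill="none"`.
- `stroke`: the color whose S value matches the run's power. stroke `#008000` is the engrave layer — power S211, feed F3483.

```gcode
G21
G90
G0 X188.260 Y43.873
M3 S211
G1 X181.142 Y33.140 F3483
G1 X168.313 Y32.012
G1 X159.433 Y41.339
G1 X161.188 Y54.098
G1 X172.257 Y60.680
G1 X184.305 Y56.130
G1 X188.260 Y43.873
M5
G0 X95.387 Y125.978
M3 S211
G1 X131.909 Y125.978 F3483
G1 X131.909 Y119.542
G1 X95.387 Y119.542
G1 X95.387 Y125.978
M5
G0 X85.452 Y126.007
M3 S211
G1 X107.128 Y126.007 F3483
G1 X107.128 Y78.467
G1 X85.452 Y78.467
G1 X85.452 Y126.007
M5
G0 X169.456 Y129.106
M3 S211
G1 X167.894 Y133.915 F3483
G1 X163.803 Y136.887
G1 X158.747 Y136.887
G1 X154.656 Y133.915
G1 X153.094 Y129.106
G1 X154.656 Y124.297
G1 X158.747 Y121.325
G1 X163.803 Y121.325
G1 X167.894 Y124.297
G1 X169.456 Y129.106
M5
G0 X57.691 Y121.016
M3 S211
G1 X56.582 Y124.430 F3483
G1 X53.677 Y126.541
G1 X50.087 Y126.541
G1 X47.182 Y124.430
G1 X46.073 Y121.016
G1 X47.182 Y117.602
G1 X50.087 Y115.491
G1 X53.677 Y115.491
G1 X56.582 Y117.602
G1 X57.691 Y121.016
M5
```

<svg xmlns="http://www.w3.org/2000/svg" width="227.610mm" height="145.267mm" viewBox="0 0 227.610 145.267">
  <polygon points="188.260,101.394 181.142,112.127 168.313,113.255 159.433,103.928 161.188,91.169 172.257,84.587 184.305,89.137" fill="none" stroke="#008000"/>
  <polygon points="95.387,19.289 131.909,19.289 131.909,25.725 95.387,25.725" fill="none" stroke="#008000"/>
  <polygon points="85.452,19.260 107.128,19.260 107.128,66.800 85.452,66.800" fill="none" stroke="#008000"/>
  <polygon points="169.456,16.161 167.894,11.352 163.803,8.380 158.747,8.380 154.656,11.352 153.094,16.161 154.656,20.970 158.747,23.942 163.803,23.942 167.894,20.970" fill="none" stroke="#008000"/>
  <polygon points="57.691,24.251 56.582,20.837 53.677,18.726 50.087,18.726 47.182,20.837 46.073,24.251 47.182,27.665 50.087,29.776 53.677,29.776 56.582,27.665" fill="none" stroke="#008000"/>
</svg>

y_svg = 145.267 − y_m. Every run uses S211, so all elements get stroke `#008000` (engrave).

[1] closed run; points: 188.260,101.394 181.142,112.127 168.313,113.255 159.433,103.928 161.188,91.169 172.257,84.587 184.305,89.137

[2] closed run; points: 95.387,19.289 131.909,19.289 131.909,25.725 95.387,25.725

[3] closed run; points: 85.452,19.260 107.128,19.260 107.128,66.800 85.452,66.800

[4] closed run; points: 169.456,16.161 167.894,11.352 163.803,8.380 158.747,8.380 154.656,11.352 153.094,16.161 154.656,20.970 158.747,23.942 163.803,23.942 167.894,20.970

[5] closed run; points: 57.691,24.251 56.582,20.837 53.677,18.726 50.087,18.726 47.182,20.837 46.073,24.251 47.182,27.665 50.087,29.776 53.677,29.776 56.582,27.665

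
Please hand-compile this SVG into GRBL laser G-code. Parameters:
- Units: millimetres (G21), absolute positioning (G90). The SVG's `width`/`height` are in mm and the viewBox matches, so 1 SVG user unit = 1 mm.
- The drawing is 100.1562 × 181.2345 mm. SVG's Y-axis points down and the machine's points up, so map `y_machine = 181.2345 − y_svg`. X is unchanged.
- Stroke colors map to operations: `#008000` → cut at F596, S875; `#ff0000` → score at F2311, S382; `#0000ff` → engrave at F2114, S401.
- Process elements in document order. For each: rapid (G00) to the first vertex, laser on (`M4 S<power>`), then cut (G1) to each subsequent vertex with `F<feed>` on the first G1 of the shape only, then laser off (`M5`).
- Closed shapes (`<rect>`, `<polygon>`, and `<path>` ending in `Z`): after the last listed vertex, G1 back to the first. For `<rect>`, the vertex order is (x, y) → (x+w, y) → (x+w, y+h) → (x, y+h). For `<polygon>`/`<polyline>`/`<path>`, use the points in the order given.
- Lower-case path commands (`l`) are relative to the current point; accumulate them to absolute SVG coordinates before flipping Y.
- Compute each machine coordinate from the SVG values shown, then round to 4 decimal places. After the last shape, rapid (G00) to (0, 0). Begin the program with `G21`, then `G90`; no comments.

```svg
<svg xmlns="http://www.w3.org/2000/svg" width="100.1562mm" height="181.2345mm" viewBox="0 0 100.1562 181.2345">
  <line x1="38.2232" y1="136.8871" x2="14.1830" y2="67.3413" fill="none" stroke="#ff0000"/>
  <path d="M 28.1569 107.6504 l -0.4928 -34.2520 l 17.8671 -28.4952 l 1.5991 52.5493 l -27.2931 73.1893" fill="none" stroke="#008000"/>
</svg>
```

viewBox `0 0 100.1562 181.2345` with mm width/height → 1 unit = 1 mm. Flip: y_m = 181.2345 − y_svg.

**Shape 1** — `<line>` line segment, stroke `#ff0000` → score (S382, F2311). Machine vertices: (38.2232,44.3474) → (14.1830,113.8932). Open path.

**Shape 2** — `<path>` open polyline, stroke `#008000` → cut (S875, F596). Machine vertices: (28.1569,73.5841) → (27.6641,107.8361) → (45.5312,136.3313) → (47.1303,83.7820) → (19.8372,10.5927). Open path.

G21
G90
G00 X38.2232 Y44.3474
M4 S382
G1 X14.1830 Y113.8932 F2311
M5
G00 X28.1569 Y73.5841
M4 S875
G1 X27.6641 Y107.8361 F596
G1 X45.5312 Y136.3313
G1 X47.1303 Y83.7820
G1 X19.8372 Y10.5927
M5
G00 X0.0000 Y0.0000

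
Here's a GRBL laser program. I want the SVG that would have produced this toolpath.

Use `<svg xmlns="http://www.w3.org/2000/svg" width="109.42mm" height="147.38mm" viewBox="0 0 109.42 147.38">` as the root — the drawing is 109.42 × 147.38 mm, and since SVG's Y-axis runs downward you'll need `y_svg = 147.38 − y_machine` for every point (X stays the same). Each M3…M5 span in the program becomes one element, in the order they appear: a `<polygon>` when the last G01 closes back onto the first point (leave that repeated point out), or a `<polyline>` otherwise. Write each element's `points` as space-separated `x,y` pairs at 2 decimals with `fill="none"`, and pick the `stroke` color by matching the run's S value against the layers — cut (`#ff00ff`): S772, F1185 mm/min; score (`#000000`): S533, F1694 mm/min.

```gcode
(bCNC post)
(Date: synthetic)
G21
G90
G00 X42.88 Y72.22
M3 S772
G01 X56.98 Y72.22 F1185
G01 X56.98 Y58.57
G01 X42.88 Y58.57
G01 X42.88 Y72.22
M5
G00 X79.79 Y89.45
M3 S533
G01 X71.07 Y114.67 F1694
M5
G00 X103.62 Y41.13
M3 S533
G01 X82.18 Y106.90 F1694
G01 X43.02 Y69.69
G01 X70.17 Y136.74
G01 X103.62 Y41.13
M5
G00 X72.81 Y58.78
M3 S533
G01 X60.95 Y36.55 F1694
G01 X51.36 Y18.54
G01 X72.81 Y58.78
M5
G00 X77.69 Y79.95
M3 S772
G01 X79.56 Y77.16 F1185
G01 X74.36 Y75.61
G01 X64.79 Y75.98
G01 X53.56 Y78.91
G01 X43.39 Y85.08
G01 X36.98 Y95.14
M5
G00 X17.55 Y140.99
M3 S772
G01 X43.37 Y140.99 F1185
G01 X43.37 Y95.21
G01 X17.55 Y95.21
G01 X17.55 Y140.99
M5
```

y_svg = 147.38 − y_m.

[1] S772→`#ff00ff` (cut); closed run; points: 42.88,75.16 56.98,75.16 56.98,88.81 42.88,88.81

[2] S533→`#000000` (score); open run; points: 79.79,57.93 71.07,32.71

[3] S533→`#000000` (score); closed run; points: 103.62,106.25 82.18,40.48 43.02,77.69 70.17,10.64

[4] S533→`#000000` (score); closed run; points: 72.81,88.60 60.95,110.83 51.36,128.84

[5] S772→`#ff00ff` (cut); open run; points: 77.69,67.43 79.56,70.22 74.36,71.77 64.79,71.40 53.56,68.47 43.39,62.30 36.98,52.24

[6] S772→`#ff00ff` (cut); closed run; points: 17.55,6.39 43.37,6.39 43.37,52.17 17.55,52.17

<svg xmlns="http://www.w3.org/2000/svg" width="109.42mm" height="147.38mm" viewBox="0 0 109.42 147.38">
  <polygon points="42.88,75.16 56.98,75.16 56.98,88.81 42.88,88.81" fill="none" stroke="#ff00ff"/>
  <polyline points="79.79,57.93 71.07,32.71" fill="none" stroke="#000000"/>
  <polygon points="103.62,106.25 82.18,40.48 43.02,77.69 70.17,10.64" fill="none" stroke="#000000"/>
  <polygon points="72.81,88.60 60.95,110.83 51.36,128.84" fill="none" stroke="#000000"/>
  <polyline points="77.69,67.43 79.56,70.22 74.36,71.77 64.79,71.40 53.56,68.47 43.39,62.30 36.98,52.24" fill="none" stroke="#ff00ff"/>
  <polygon points="17.55,6.39 43.37,6.39 43.37,52.17 17.55,52.17" fill="none" stroke="#ff00ff"/>
</svg>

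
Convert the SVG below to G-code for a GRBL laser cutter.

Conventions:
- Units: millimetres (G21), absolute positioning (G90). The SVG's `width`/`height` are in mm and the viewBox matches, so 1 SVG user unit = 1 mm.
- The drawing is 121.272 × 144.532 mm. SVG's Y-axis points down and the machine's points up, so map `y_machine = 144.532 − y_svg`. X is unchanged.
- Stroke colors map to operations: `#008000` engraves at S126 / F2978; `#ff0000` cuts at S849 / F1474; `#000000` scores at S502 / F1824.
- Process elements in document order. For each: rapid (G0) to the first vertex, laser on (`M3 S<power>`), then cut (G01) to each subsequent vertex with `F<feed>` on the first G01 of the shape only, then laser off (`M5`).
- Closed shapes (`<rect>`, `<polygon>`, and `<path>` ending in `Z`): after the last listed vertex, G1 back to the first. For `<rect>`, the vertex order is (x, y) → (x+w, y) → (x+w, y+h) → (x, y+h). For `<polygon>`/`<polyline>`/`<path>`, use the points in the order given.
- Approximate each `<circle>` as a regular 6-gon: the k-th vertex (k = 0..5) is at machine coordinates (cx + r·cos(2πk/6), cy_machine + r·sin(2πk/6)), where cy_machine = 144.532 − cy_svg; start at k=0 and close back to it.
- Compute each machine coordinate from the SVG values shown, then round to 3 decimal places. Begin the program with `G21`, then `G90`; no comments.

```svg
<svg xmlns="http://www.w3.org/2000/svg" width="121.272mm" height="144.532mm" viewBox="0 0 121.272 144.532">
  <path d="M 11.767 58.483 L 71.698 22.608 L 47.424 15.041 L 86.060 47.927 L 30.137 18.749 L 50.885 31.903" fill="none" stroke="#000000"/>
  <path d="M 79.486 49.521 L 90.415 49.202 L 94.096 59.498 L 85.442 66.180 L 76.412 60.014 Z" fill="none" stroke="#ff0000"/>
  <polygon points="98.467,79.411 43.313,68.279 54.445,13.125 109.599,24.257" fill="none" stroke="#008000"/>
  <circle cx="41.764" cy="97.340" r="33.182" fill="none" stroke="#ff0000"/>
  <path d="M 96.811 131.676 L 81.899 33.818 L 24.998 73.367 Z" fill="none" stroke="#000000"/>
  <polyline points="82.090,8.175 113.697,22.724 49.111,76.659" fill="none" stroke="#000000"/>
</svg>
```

G21
G90
G0 X11.767 Y86.049
M3 S502
G01 X71.698 Y121.924 F1824
G01 X47.424 Y129.491
G01 X86.060 Y96.605
G01 X30.137 Y125.783
G01 X50.885 Y112.629
M5
G0 X79.486 Y95.011
M3 S849
G01 X90.415 Y95.330 F1474
G01 X94.096 Y85.034
G01 X85.442 Y78.352
G01 X76.412 Y84.518
G01 X79.486 Y95.011
M5
G0 X98.467 Y65.121
M3 S126
G01 X43.313 Y76.253 F2978
G01 X54.445 Y131.407
G01 X109.599 Y120.275
G01 X98.467 Y65.121
M5
G0 X74.946 Y47.192
M3 S849
G01 X58.355 Y75.928 F1474
G01 X25.173 Y75.928
G01 X8.582 Y47.192
G01 X25.173 Y18.456
G01 X58.355 Y18.456
G01 X74.946 Y47.192
M5
G0 X96.811 Y12.856
M3 S502
G01 X81.899 Y110.714 F1824
G01 X24.998 Y71.165
G01 X96.811 Y12.856
M5
G0 X82.090 Y136.357
M3 S502
G01 X113.697 Y121.808 F1824
G01 X49.111 Y67.873
M5

1 u = 1 mm; y_m = 144.532 − y.

[1] `<path>` open polyline, #000000→score S502 F1824: (11.767,86.049) → (71.698,121.924) → (47.424,129.491) → (86.060,96.605) → (30.137,125.783) → (50.885,112.629)

[2] `<path>` regular polygon, #ff0000→cut S849 F1474: (79.486,95.011) → (90.415,95.330) → (94.096,85.034) → (85.442,78.352) → (76.412,84.518) → (79.486,95.011) (closed)

[3] `<polygon>` regular polygon, #008000→engrave S126 F2978: (98.467,65.121) → (43.313,76.253) → (54.445,131.407) → (109.599,120.275) → (98.467,65.121) (closed)

[4] `<circle>` circle, #ff0000→cut S849 F1474: (74.946,47.192) → (58.355,75.928) → (25.173,75.928) → (8.582,47.192) → (25.173,18.456) → (58.355,18.456) → (74.946,47.192) (closed)

[5] `<path>` closed polygon, #000000→score S502 F1824: (96.811,12.856) → (81.899,110.714) → (24.998,71.165) → (96.811,12.856) (closed)

[6] `<polyline>` open polyline, #000000→score S502 F1824: (82.090,136.357) → (113.697,121.808) → (49.111,67.873)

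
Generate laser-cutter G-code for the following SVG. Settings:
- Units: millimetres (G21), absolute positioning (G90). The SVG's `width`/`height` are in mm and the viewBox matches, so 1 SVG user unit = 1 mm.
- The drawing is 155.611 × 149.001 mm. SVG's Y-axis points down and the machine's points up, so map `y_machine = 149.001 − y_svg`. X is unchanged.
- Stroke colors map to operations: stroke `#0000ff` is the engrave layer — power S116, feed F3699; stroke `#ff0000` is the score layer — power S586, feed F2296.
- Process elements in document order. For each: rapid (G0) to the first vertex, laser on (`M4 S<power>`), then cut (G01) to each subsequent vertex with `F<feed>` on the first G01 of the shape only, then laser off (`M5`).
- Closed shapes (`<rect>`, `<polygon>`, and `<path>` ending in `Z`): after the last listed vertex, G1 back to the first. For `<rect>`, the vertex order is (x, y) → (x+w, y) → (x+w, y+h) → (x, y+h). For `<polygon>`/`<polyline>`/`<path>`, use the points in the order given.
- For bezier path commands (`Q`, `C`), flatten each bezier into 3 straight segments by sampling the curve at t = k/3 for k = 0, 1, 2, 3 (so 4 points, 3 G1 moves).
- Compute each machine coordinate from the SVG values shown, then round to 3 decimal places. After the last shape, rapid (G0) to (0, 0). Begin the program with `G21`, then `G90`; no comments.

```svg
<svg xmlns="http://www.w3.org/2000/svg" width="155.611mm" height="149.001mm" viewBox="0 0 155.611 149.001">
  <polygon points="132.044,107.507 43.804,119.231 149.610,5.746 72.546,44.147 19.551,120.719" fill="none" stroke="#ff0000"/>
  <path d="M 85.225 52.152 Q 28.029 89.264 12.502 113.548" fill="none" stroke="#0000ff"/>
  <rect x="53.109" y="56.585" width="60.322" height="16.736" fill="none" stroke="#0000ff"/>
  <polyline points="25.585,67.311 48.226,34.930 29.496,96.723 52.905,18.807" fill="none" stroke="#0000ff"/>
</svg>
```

Since the viewBox matches the mm dimensions, user units are millimetres directly. The only transform is the Y-flip y_m = 149.001 − y_svg.

Shape 1 is a closed polygon drawn with `<polygon>`. Its stroke #ff0000 means score at S586, F2296. After flipping Y the toolpath is (132.044,41.494) → (43.804,29.770) → (149.610,143.255) → (72.546,104.854) → (19.551,28.282) → (132.044,41.494), returning to the start.

Shape 2 is a quadratic bezier drawn with `<path>`. Its stroke #0000ff means engrave at S116, F3699. After flipping Y the toolpath is (85.225,96.849) → (51.724,73.533) → (27.483,53.068) → (12.502,35.453).

Shape 3 is a rectangle drawn with `<rect>`. Its stroke #0000ff means engrave at S116, F3699. After flipping Y the toolpath is (53.109,92.416) → (113.431,92.416) → (113.431,75.680) → (53.109,75.680) → (53.109,92.416), returning to the start.

Shape 4 is a open polyline drawn with `<polyline>`. Its stroke #0000ff means engrave at S116, F3699. After flipping Y the toolpath is (25.585,81.690) → (48.226,114.071) → (29.496,52.278) → (52.905,130.194).

G21
G90
G0 X132.044 Y41.494
M4 S586
G01 X43.804 Y29.770 F2296
G01 X149.610 Y143.255
G01 X72.546 Y104.854
G01 X19.551 Y28.282
G01 X132.044 Y41.494
M5
G0 X85.225 Y96.849
M4 S116
G01 X51.724 Y73.533 F3699
G01 X27.483 Y53.068
G01 X12.502 Y35.453
M5
G0 X53.109 Y92.416
M4 S116
G01 X113.431 Y92.416 F3699
G01 X113.431 Y75.680
G01 X53.109 Y75.680
G01 X53.109 Y92.416
M5
G0 X25.585 Y81.690
M4 S116
G01 X48.226 Y114.071 F3699
G01 X29.496 Y52.278
G01 X52.905 Y130.194
M5
G0 X0.000 Y0.000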